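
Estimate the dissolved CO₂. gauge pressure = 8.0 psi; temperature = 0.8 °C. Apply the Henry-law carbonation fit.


vols = (P + 14.695)·(0.01821 + 0.09011·e^(−0.04·T))
vols = (8.0 + 14.695)·(0.01821 + 0.09011·e^(−0.04·0.8))

2.3939 volumes


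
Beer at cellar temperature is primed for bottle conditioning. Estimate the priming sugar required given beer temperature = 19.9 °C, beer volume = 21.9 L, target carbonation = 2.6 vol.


residual = 14.695·(0.01821 + 0.09011·e^(−0.04·T));  sugar = (target − residual)·4.0·V
residual = 14.695·(0.01821 + 0.09011·e^(−0.04·19.9)) = 0.8650
sugar = (2.6 − 0.8650)·4.0·21.9

151.9889 g


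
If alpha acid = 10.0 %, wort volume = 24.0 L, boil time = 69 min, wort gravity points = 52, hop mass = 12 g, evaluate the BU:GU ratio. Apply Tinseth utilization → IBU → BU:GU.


U = 1.65·0.000125^(GP/1000)·(1−e^(−0.04t))/4.15;  IBU = (α/100)·m·U·1000/V;  BU:GU = IBU/GP
U = 1.65·0.000125^(52/1000)·(1−e^(−0.04·69))/4.15 = 0.2334
IBU = (10.0/100)·12·0.2334·1000/24.0 = 11.6694
BU:GU = 11.6694/52

0.2244


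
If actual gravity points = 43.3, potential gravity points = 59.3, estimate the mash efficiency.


efficiency = actual / potential × 100
efficiency = 43.3 / 59.3 × 100

73.0185 %


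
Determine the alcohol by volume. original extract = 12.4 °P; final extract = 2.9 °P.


SG = 259/(259 − P);  ABV = (OG − FG)·131.25
OG = 259/(259 − 12.4) = 1.0503
FG = 259/(259 − 2.9) = 1.0113
ABV = (1.0503 − 1.0113)·131.25

5.1135 % ABV


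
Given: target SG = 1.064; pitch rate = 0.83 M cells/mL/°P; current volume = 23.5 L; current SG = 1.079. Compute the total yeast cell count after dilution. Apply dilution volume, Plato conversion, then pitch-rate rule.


V_w = V·((SG_c−1)/(SG_t−1)−1);  °P = 259 − 259/SG_t;  cells = rate·(V+V_w)·°P
V_w = 23.5·((1.079−1)/(1.064−1)−1) = 5.5078
V_final = 23.5 + 5.5078 = 29.0078
°P = 259 − 259/1.064 = 15.5789
cells = 0.83·29.0078·15.5789

375.0863 billion cells


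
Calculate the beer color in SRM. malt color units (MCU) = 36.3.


SRM = 1.4922 · MCU^0.6859
SRM = 1.4922 · 36.3^0.6859

17.5294 SRM


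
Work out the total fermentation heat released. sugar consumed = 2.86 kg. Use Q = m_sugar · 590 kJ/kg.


Q = 2.86 · 590

1687.4000 kJ


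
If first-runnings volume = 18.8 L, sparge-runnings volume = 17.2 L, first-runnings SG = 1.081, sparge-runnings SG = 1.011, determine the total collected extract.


total = Σ (SG_i − 1)·1000·V_i
first = (1.081 − 1)·1000·18.8 = 1522.8000
sparge = (1.011 − 1)·1000·17.2 = 189.2000
total = 1522.8000 + 189.2000

1712.0000 gravity·L


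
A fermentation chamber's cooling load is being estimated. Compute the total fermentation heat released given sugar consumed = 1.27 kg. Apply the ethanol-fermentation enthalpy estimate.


Q = m_sugar · 590 kJ/kg
Q = 1.27 · 590

749.3000 kJ


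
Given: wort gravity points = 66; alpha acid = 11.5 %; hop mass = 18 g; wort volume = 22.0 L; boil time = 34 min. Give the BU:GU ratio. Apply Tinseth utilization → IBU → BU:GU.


U = 1.65·0.000125^(GP/1000)·(1−e^(−0.04t))/4.15;  IBU = (α/100)·m·U·1000/V;  BU:GU = IBU/GP
U = 1.65·0.000125^(66/1000)·(1−e^(−0.04·34))/4.15 = 0.1633
IBU = (11.5/100)·18·0.1633·1000/22.0 = 15.3662
BU:GU = 15.3662/66

0.2328


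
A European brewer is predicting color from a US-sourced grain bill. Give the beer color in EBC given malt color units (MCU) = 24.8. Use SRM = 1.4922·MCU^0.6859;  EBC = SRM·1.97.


SRM = 1.4922·24.8^0.6859 = 13.4984
EBC = 13.4984·1.97

26.5918 EBC


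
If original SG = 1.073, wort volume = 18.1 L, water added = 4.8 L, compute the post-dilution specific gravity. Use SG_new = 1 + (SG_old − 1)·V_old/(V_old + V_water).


pts = (1.073 − 1)·1000·18.1/(18.1 + 4.8) = 57.6987
SG_new = 1 + 57.6987/1000

1.0577


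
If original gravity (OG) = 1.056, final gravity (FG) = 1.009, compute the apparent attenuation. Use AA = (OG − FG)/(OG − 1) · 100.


AA = (1.056 − 1.009)/(1.056 − 1) · 100

83.9286 %


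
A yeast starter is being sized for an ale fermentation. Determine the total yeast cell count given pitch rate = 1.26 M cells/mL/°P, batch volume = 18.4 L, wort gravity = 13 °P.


cells (billions) = rate · V_L · °P
cells = 1.26 · 18.4 · 13

301.3920 billion cells


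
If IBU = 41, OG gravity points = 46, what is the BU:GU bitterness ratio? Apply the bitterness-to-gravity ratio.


BU:GU = IBU / OG_points
BU:GU = 41 / 46

0.8913


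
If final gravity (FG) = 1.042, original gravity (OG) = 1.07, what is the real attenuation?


AA = (OG−FG)/(OG−1)·100;  RA = AA·0.8192
AA = (1.07 − 1.042)/(1.07 − 1)·100 = 40.0000
RA = 40.0000·0.8192

32.7680 %


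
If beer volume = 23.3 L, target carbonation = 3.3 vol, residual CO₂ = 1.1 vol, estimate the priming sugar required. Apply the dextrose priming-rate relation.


sugar = (target − residual)·4.0·V
sugar = (3.3 − 1.1)·4.0·23.3

205.0400 g


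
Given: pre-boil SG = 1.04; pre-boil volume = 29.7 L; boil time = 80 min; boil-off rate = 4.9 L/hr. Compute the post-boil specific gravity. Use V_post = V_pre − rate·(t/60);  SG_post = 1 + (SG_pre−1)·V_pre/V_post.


V_post = 29.7 − 4.9·(80/60) = 23.1667
SG_post = 1 + (1.04 − 1)·29.7/23.1667

1.0513


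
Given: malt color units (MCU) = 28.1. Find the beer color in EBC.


SRM = 1.4922·MCU^0.6859;  EBC = SRM·1.97
SRM = 1.4922·28.1^0.6859 = 14.7060
EBC = 14.7060·1.97

28.9708 EBC


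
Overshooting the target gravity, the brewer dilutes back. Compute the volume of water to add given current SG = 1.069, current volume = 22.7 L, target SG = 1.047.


V_water = V·((SG_curr − 1)/(SG_target − 1) − 1)
V_water = 22.7·((1.069 − 1)/(1.047 − 1) − 1)

10.6255 L


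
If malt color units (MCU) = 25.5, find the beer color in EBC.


SRM = 1.4922·MCU^0.6859;  EBC = SRM·1.97
SRM = 1.4922·25.5^0.6859 = 13.7586
EBC = 13.7586·1.97

27.1044 EBC


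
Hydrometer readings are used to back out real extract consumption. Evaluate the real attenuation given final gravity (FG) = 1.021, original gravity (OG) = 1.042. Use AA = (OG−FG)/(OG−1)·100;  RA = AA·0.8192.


AA = (1.042 − 1.021)/(1.042 − 1)·100 = 50.0000
RA = 50.0000·0.8192

40.9600 %


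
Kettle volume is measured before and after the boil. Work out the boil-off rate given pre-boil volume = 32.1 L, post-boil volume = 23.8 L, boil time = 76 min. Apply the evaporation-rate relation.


rate = (V_pre − V_post) / (t_min/60)
rate = (32.1 − 23.8) / (76/60)

6.5526 L/hr


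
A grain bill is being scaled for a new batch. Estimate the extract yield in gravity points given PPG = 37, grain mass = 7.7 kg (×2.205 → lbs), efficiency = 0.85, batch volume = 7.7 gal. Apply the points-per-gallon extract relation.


points = lbs × PPG × eff / vol
lbs = 7.7 × 2.205 = 16.9785
points = 16.9785 × 37 × 0.85 / 7.7

69.3473 points


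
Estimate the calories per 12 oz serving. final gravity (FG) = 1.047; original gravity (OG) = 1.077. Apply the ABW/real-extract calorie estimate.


ABW = (OG−FG)·131.25·0.79/FG;  °P = 259 − 259/SG (for OG→OE and FG→AE);  RE = 0.1808·OE + 0.8192·AE;  Cal = (6.9·ABW + 4·(RE−0.1))·FG·3.55
ABW = (1.077 − 1.047)·131.25·0.79/1.047 = 2.9710
OE = 259 − 259/1.077 = 18.5172 °P
AE = 259 − 259/1.047 = 11.6266 °P
RE = 0.1808·18.5172 + 0.8192·11.6266 = 12.8724 °P
Cal = (6.9·2.9710 + 4·(12.8724−0.1))·1.047·3.55

266.0868 kcal


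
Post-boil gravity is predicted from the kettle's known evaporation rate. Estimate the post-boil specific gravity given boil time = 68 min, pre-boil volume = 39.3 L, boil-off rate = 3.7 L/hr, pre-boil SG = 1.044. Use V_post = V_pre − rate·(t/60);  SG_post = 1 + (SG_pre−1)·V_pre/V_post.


V_post = 39.3 − 3.7·(68/60) = 35.1067
SG_post = 1 + (1.044 − 1)·39.3/35.1067

1.0493


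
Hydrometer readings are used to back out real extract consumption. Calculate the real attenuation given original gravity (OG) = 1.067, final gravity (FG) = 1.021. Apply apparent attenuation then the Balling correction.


AA = (OG−FG)/(OG−1)·100;  RA = AA·0.8192
AA = (1.067 − 1.021)/(1.067 − 1)·100 = 68.6567
RA = 68.6567·0.8192

56.2436 %


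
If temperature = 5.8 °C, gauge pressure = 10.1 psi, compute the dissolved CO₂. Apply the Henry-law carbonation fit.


vols = (P + 14.695)·(0.01821 + 0.09011·e^(−0.04·T))
vols = (10.1 + 14.695)·(0.01821 + 0.09011·e^(−0.04·5.8))

2.2232 volumes


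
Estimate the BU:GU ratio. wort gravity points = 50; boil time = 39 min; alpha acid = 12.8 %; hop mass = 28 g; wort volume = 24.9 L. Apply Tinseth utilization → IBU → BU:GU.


U = 1.65·0.000125^(GP/1000)·(1−e^(−0.04t))/4.15;  IBU = (α/100)·m·U·1000/V;  BU:GU = IBU/GP
U = 1.65·0.000125^(50/1000)·(1−e^(−0.04·39))/4.15 = 0.2004
IBU = (12.8/100)·28·0.2004·1000/24.9 = 28.8405
BU:GU = 28.8405/50

0.5768


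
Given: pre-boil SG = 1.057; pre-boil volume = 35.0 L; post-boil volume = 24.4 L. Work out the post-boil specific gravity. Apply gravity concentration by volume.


SG_post = 1 + (SG_pre − 1)·V_pre/V_post
pts_pre = (1.057 − 1)·1000 = 57.0000
pts_post = 57.0000·35.0/24.4 = 81.7623
SG_post = 1 + 81.7623/1000

1.0818


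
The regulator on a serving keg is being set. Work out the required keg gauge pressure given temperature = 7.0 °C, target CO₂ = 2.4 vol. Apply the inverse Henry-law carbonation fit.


psi = vols/(0.01821 + 0.09011·e^(−0.04·T)) − 14.695
psi = 2.4/(0.01821 + 0.09011·e^(−0.04·7.0)) − 14.695

13.1106 psi


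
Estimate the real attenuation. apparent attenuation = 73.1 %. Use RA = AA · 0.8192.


RA = 73.1 · 0.8192

59.8835 %


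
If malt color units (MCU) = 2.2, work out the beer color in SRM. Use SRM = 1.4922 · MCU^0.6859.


SRM = 1.4922 · 2.2^0.6859

2.5627 SRM


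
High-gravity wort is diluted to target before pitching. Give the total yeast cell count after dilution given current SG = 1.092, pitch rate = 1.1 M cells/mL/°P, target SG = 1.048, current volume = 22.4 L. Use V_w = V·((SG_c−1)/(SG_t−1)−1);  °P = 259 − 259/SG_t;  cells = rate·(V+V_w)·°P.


V_w = 22.4·((1.092−1)/(1.048−1)−1) = 20.5333
V_final = 22.4 + 20.5333 = 42.9333
°P = 259 − 259/1.048 = 11.8626
cells = 1.1·42.9333·11.8626

560.2308 billion cells


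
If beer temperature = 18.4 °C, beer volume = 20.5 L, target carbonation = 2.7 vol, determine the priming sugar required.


residual = 14.695·(0.01821 + 0.09011·e^(−0.04·T));  sugar = (target − residual)·4.0·V
residual = 14.695·(0.01821 + 0.09011·e^(−0.04·18.4)) = 0.9019
sugar = (2.7 − 0.9019)·4.0·20.5

147.4437 g


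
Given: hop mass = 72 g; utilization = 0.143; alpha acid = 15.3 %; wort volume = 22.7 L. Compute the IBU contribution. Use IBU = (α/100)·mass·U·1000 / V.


IBU = (15.3/100)·72·0.143·1000 / 22.7

69.3959 IBU


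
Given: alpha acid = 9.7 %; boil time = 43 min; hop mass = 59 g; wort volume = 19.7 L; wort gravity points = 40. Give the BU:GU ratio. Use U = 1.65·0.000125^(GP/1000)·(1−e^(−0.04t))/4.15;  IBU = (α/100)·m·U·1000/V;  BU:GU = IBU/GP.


U = 1.65·0.000125^(40/1000)·(1−e^(−0.04·43))/4.15 = 0.2278
IBU = (9.7/100)·59·0.2278·1000/19.7 = 66.1878
BU:GU = 66.1878/40

1.6547


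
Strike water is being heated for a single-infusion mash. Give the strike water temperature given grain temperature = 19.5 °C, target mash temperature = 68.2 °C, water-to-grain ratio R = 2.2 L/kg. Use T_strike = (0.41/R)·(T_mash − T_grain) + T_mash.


T_strike = (0.41/2.2)·(68.2 − 19.5) + 68.2

77.2759 °C


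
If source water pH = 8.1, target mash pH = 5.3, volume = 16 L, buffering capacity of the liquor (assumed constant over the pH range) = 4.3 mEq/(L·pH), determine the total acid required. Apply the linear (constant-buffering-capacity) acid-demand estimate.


acid = buffering capacity · (pH_source − pH_target) · V
acid = 4.3 · (8.1 − 5.3) · 16

192.6400 mEq


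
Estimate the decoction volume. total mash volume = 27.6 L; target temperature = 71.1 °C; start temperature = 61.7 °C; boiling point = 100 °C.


V_dec = V_total·(T_target − T_start)/(T_boil − T_start)
V_dec = 27.6·(71.1 − 61.7)/(100 − 61.7)

6.7739 L


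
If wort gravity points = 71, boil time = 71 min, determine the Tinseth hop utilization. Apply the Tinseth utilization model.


U = 1.65·0.000125^(GP/1000) · (1 − e^(−0.04·t))/4.15
bigness = 1.65·0.000125^(71/1000) = 0.8717
boil_factor = (1 − e^(−0.04·71))/4.15 = 0.2269
U = 0.8717 · 0.2269

0.1978


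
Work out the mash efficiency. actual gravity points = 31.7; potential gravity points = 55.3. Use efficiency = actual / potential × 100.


efficiency = 31.7 / 55.3 × 100

57.3237 %


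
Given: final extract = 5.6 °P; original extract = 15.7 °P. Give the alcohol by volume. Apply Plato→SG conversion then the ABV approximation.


SG = 259/(259 − P);  ABV = (OG − FG)·131.25
OG = 259/(259 − 15.7) = 1.0645
FG = 259/(259 − 5.6) = 1.0221
ABV = (1.0645 − 1.0221)·131.25

5.5689 % ABV


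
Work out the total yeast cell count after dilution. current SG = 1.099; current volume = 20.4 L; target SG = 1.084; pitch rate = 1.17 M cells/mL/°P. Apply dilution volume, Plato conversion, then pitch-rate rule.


V_w = V·((SG_c−1)/(SG_t−1)−1);  °P = 259 − 259/SG_t;  cells = rate·(V+V_w)·°P
V_w = 20.4·((1.099−1)/(1.084−1)−1) = 3.6429
V_final = 20.4 + 3.6429 = 24.0429
°P = 259 − 259/1.084 = 20.0701
cells = 1.17·24.0429·20.0701

564.5751 billion cells


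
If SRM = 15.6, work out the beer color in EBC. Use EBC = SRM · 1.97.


EBC = 15.6 · 1.97

30.7320 EBC


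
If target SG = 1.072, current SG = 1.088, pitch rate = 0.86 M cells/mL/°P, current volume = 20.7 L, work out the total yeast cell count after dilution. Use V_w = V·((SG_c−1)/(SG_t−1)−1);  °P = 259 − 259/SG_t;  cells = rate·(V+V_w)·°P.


V_w = 20.7·((1.088−1)/(1.072−1)−1) = 4.6000
V_final = 20.7 + 4.6000 = 25.3000
°P = 259 − 259/1.072 = 17.3955
cells = 0.86·25.3000·17.3955

378.4918 billion cells


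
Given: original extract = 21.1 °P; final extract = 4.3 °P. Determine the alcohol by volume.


SG = 259/(259 − P);  ABV = (OG − FG)·131.25
OG = 259/(259 − 21.1) = 1.0887
FG = 259/(259 − 4.3) = 1.0169
ABV = (1.0887 − 1.0169)·131.25

9.4251 % ABV


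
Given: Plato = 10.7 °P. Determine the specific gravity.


SG = 259/(259 − P)
SG = 259/(259 − 10.7)

1.0431


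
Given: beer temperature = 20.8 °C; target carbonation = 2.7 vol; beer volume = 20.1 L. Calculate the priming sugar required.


residual = 14.695·(0.01821 + 0.09011·e^(−0.04·T));  sugar = (target − residual)·4.0·V
residual = 14.695·(0.01821 + 0.09011·e^(−0.04·20.8)) = 0.8438
sugar = (2.7 − 0.8438)·4.0·20.1

149.2349 g


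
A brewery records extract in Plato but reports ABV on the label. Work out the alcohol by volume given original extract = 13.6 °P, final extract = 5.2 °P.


SG = 259/(259 − P);  ABV = (OG − FG)·131.25
OG = 259/(259 − 13.6) = 1.0554
FG = 259/(259 − 5.2) = 1.0205
ABV = (1.0554 − 1.0205)·131.25

4.5847 % ABV


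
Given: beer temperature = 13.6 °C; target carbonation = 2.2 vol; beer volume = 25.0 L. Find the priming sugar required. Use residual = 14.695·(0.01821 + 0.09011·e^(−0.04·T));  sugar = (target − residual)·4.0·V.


residual = 14.695·(0.01821 + 0.09011·e^(−0.04·13.6)) = 1.0362
sugar = (2.2 − 1.0362)·4.0·25.0

116.3829 g


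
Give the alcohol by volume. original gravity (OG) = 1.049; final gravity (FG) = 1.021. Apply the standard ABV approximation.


ABV = (OG − FG) · 131.25
ABV = (1.049 − 1.021) · 131.25

3.6750 % ABV


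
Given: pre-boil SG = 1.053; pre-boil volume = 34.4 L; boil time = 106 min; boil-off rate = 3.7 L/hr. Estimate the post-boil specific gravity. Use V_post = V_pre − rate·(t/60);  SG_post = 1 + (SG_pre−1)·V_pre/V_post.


V_post = 34.4 − 3.7·(106/60) = 27.8633
SG_post = 1 + (1.053 − 1)·34.4/27.8633

1.0654


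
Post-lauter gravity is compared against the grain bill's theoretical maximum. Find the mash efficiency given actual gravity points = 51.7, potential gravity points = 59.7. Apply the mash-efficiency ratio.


efficiency = actual / potential × 100
efficiency = 51.7 / 59.7 × 100

86.5997 %


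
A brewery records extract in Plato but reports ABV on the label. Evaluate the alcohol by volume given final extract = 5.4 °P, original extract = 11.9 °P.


SG = 259/(259 − P);  ABV = (OG − FG)·131.25
OG = 259/(259 − 11.9) = 1.0482
FG = 259/(259 − 5.4) = 1.0213
ABV = (1.0482 − 1.0213)·131.25

3.5261 % ABV


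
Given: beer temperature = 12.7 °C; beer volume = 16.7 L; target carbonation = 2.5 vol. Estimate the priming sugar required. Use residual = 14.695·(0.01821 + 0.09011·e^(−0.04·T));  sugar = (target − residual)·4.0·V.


residual = 14.695·(0.01821 + 0.09011·e^(−0.04·12.7)) = 1.0643
sugar = (2.5 − 1.0643)·4.0·16.7

95.9018 g


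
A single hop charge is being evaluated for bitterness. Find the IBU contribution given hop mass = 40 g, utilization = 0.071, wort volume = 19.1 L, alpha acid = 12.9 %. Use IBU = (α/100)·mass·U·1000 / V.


IBU = (12.9/100)·40·0.071·1000 / 19.1

19.1812 IBU


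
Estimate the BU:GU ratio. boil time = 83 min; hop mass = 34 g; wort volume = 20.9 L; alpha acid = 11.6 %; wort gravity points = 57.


U = 1.65·0.000125^(GP/1000)·(1−e^(−0.04t))/4.15;  IBU = (α/100)·m·U·1000/V;  BU:GU = IBU/GP
U = 1.65·0.000125^(57/1000)·(1−e^(−0.04·83))/4.15 = 0.2296
IBU = (11.6/100)·34·0.2296·1000/20.9 = 43.3270
BU:GU = 43.3270/57

0.7601


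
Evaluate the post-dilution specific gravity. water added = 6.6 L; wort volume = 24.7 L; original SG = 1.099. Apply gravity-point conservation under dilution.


SG_new = 1 + (SG_old − 1)·V_old/(V_old + V_water)
pts = (1.099 − 1)·1000·24.7/(24.7 + 6.6) = 78.1246
SG_new = 1 + 78.1246/1000

1.0781


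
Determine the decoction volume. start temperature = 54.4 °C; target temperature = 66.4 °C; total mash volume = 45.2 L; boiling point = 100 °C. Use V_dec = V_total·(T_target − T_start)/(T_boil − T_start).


V_dec = 45.2·(66.4 − 54.4)/(100 − 54.4)

11.8947 L


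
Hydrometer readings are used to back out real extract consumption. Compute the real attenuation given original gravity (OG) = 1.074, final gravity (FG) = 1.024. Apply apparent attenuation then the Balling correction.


AA = (OG−FG)/(OG−1)·100;  RA = AA·0.8192
AA = (1.074 − 1.024)/(1.074 − 1)·100 = 67.5676
RA = 67.5676·0.8192

55.3514 %


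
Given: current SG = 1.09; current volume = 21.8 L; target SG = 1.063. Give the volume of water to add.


V_water = V·((SG_curr − 1)/(SG_target − 1) − 1)
V_water = 21.8·((1.09 − 1)/(1.063 − 1) − 1)

9.3429 L


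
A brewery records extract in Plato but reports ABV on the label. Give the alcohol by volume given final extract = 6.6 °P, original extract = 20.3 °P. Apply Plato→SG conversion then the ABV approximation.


SG = 259/(259 − P);  ABV = (OG − FG)·131.25
OG = 259/(259 − 20.3) = 1.0850
FG = 259/(259 − 6.6) = 1.0261
ABV = (1.0850 − 1.0261)·131.25

7.7300 % ABV


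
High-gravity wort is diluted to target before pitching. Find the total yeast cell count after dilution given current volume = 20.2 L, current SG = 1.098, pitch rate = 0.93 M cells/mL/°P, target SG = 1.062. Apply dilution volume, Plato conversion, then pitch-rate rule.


V_w = V·((SG_c−1)/(SG_t−1)−1);  °P = 259 − 259/SG_t;  cells = rate·(V+V_w)·°P
V_w = 20.2·((1.098−1)/(1.062−1)−1) = 11.7290
V_final = 20.2 + 11.7290 = 31.9290
°P = 259 − 259/1.062 = 15.1205
cells = 0.93·31.9290·15.1205

448.9889 billion cells


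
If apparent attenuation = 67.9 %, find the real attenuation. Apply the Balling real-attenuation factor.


RA = AA · 0.8192
RA = 67.9 · 0.8192

55.6237 %


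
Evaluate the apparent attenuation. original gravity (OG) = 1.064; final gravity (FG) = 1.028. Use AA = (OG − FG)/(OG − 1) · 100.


AA = (1.064 − 1.028)/(1.064 − 1) · 100

56.2500 %


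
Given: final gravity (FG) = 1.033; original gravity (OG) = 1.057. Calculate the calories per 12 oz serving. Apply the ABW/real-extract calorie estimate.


ABW = (OG−FG)·131.25·0.79/FG;  °P = 259 − 259/SG (for OG→OE and FG→AE);  RE = 0.1808·OE + 0.8192·AE;  Cal = (6.9·ABW + 4·(RE−0.1))·FG·3.55
ABW = (1.057 − 1.033)·131.25·0.79/1.033 = 2.4090
OE = 259 − 259/1.057 = 13.9669 °P
AE = 259 − 259/1.033 = 8.2740 °P
RE = 0.1808·13.9669 + 0.8192·8.2740 = 9.3032 °P
Cal = (6.9·2.4090 + 4·(9.3032−0.1))·1.033·3.55

195.9545 kcal


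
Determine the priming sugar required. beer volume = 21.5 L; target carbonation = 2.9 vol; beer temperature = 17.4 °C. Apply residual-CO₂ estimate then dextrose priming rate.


residual = 14.695·(0.01821 + 0.09011·e^(−0.04·T));  sugar = (target − residual)·4.0·V
residual = 14.695·(0.01821 + 0.09011·e^(−0.04·17.4)) = 0.9278
sugar = (2.9 − 0.9278)·4.0·21.5

169.6098 g


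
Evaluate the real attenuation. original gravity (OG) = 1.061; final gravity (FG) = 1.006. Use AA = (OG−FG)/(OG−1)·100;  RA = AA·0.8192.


AA = (1.061 − 1.006)/(1.061 − 1)·100 = 90.1639
RA = 90.1639·0.8192

73.8623 %


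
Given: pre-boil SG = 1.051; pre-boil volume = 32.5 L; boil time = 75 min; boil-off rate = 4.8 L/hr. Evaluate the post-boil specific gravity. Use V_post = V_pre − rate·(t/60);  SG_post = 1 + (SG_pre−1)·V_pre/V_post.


V_post = 32.5 − 4.8·(75/60) = 26.5000
SG_post = 1 + (1.051 − 1)·32.5/26.5000

1.0625


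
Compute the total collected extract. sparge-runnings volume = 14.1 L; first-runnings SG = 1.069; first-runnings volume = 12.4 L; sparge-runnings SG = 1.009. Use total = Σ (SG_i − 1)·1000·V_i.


first = (1.069 − 1)·1000·12.4 = 855.6000
sparge = (1.009 − 1)·1000·14.1 = 126.9000
total = 855.6000 + 126.9000

982.5000 gravity·L


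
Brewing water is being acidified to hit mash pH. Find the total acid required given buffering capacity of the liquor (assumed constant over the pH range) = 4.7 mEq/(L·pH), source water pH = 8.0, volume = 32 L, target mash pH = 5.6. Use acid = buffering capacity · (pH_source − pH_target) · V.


acid = 4.7 · (8.0 − 5.6) · 32

360.9600 mEq


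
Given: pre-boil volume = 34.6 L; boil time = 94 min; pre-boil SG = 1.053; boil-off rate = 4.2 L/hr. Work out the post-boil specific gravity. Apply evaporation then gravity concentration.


V_post = V_pre − rate·(t/60);  SG_post = 1 + (SG_pre−1)·V_pre/V_post
V_post = 34.6 − 4.2·(94/60) = 28.0200
SG_post = 1 + (1.053 − 1)·34.6/28.0200

1.0654


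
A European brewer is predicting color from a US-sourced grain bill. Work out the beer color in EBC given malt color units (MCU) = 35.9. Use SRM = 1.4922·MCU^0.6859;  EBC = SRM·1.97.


SRM = 1.4922·35.9^0.6859 = 17.3967
EBC = 17.3967·1.97

34.2715 EBC


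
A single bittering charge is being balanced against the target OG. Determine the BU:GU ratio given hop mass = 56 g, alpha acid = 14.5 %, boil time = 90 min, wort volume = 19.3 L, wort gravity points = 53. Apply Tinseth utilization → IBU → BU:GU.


U = 1.65·0.000125^(GP/1000)·(1−e^(−0.04t))/4.15;  IBU = (α/100)·m·U·1000/V;  BU:GU = IBU/GP
U = 1.65·0.000125^(53/1000)·(1−e^(−0.04·90))/4.15 = 0.2402
IBU = (14.5/100)·56·0.2402·1000/19.3 = 101.0507
BU:GU = 101.0507/53

1.9066


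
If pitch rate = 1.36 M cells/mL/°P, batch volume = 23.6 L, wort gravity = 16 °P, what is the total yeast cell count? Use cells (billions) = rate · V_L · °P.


cells = 1.36 · 23.6 · 16

513.5360 billion cells


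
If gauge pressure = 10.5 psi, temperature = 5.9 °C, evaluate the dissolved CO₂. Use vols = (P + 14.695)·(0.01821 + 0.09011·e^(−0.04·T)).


vols = (10.5 + 14.695)·(0.01821 + 0.09011·e^(−0.04·5.9))

2.2519 volumes


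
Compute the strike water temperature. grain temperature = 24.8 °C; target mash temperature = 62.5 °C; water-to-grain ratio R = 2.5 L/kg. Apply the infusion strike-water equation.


T_strike = (0.41/R)·(T_mash − T_grain) + T_mash
T_strike = (0.41/2.5)·(62.5 − 24.8) + 62.5

68.6828 °C


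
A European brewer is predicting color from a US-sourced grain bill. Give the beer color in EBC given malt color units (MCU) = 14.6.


SRM = 1.4922·MCU^0.6859;  EBC = SRM·1.97
SRM = 1.4922·14.6^0.6859 = 9.3855
EBC = 9.3855·1.97

18.4894 EBC


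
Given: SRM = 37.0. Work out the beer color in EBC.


EBC = SRM · 1.97
EBC = 37.0 · 1.97

72.8900 EBC


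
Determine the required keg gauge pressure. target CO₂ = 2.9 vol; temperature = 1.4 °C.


psi = vols/(0.01821 + 0.09011·e^(−0.04·T)) − 14.695
psi = 2.9/(0.01821 + 0.09011·e^(−0.04·1.4)) − 14.695

13.3480 psi


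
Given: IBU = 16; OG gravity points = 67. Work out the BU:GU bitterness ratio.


BU:GU = IBU / OG_points
BU:GU = 16 / 67

0.2388


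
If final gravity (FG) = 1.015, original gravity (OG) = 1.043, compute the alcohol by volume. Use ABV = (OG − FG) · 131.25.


ABV = (1.043 − 1.015) · 131.25

3.6750 % ABV


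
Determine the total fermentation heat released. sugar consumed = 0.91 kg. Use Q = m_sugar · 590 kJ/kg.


Q = 0.91 · 590

536.9000 kJ


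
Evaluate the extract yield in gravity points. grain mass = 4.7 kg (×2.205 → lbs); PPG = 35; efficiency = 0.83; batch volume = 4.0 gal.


points = lbs × PPG × eff / vol
lbs = 4.7 × 2.205 = 10.3635
points = 10.3635 × 35 × 0.83 / 4.0

75.2649 points


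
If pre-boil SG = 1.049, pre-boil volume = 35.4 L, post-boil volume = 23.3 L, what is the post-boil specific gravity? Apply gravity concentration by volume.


SG_post = 1 + (SG_pre − 1)·V_pre/V_post
pts_pre = (1.049 − 1)·1000 = 49.0000
pts_post = 49.0000·35.4/23.3 = 74.4464
SG_post = 1 + 74.4464/1000

1.0744


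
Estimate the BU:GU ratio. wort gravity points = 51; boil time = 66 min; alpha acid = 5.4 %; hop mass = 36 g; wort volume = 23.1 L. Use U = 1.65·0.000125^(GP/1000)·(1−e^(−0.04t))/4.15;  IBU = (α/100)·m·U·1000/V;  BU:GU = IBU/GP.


U = 1.65·0.000125^(51/1000)·(1−e^(−0.04·66))/4.15 = 0.2335
IBU = (5.4/100)·36·0.2335·1000/23.1 = 19.6476
BU:GU = 19.6476/51

0.3852


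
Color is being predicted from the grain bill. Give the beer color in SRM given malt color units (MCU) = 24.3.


SRM = 1.4922 · MCU^0.6859
SRM = 1.4922 · 24.3^0.6859

13.3111 SRM


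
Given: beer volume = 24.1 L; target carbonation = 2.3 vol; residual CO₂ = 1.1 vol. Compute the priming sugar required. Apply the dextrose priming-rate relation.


sugar = (target − residual)·4.0·V
sugar = (2.3 − 1.1)·4.0·24.1

115.6800 g


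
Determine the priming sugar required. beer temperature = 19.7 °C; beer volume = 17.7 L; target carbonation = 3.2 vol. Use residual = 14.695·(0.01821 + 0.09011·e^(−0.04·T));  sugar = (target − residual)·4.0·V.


residual = 14.695·(0.01821 + 0.09011·e^(−0.04·19.7)) = 0.8698
sugar = (3.2 − 0.8698)·4.0·17.7

164.9806 g


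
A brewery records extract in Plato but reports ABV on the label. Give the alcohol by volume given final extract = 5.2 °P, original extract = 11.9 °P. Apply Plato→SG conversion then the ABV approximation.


SG = 259/(259 − P);  ABV = (OG − FG)·131.25
OG = 259/(259 − 11.9) = 1.0482
FG = 259/(259 − 5.2) = 1.0205
ABV = (1.0482 − 1.0205)·131.25

3.6317 % ABV


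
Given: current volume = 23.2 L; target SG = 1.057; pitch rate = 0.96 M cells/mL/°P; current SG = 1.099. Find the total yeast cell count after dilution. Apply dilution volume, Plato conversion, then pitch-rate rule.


V_w = V·((SG_c−1)/(SG_t−1)−1);  °P = 259 − 259/SG_t;  cells = rate·(V+V_w)·°P
V_w = 23.2·((1.099−1)/(1.057−1)−1) = 17.0947
V_final = 23.2 + 17.0947 = 40.2947
°P = 259 − 259/1.057 = 13.9669
cells = 0.96·40.2947·13.9669

540.2804 billion cells


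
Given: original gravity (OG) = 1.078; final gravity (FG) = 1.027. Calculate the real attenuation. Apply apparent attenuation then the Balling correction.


AA = (OG−FG)/(OG−1)·100;  RA = AA·0.8192
AA = (1.078 − 1.027)/(1.078 − 1)·100 = 65.3846
RA = 65.3846·0.8192

53.5631 %


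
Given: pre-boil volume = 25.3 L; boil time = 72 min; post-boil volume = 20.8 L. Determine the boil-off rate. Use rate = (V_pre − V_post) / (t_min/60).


rate = (25.3 − 20.8) / (72/60)

3.7500 L/hr


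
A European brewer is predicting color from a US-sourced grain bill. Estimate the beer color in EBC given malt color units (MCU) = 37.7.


SRM = 1.4922·MCU^0.6859;  EBC = SRM·1.97
SRM = 1.4922·37.7^0.6859 = 17.9903
EBC = 17.9903·1.97

35.4410 EBC


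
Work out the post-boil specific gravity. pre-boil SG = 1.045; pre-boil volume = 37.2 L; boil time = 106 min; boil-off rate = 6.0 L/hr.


V_post = V_pre − rate·(t/60);  SG_post = 1 + (SG_pre−1)·V_pre/V_post
V_post = 37.2 − 6.0·(106/60) = 26.6000
SG_post = 1 + (1.045 − 1)·37.2/26.6000

1.0629


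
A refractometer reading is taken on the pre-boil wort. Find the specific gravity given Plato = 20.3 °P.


SG = 259/(259 − P)
SG = 259/(259 − 20.3)

1.0850


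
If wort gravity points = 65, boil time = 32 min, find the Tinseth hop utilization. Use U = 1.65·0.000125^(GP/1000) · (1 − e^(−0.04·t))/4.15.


bigness = 1.65·0.000125^(65/1000) = 0.9200
boil_factor = (1 − e^(−0.04·32))/4.15 = 0.1740
U = 0.9200 · 0.1740

0.1600


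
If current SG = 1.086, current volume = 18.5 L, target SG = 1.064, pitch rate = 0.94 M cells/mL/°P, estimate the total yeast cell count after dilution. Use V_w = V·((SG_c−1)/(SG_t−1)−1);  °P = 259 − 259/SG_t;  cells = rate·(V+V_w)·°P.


V_w = 18.5·((1.086−1)/(1.064−1)−1) = 6.3594
V_final = 18.5 + 6.3594 = 24.8594
°P = 259 − 259/1.064 = 15.5789
cells = 0.94·24.8594·15.5789

364.0459 billion cells


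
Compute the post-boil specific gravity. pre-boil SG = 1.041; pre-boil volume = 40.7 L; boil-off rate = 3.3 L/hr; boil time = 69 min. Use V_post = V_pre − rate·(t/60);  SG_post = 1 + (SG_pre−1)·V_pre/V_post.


V_post = 40.7 − 3.3·(69/60) = 36.9050
SG_post = 1 + (1.041 − 1)·40.7/36.9050

1.0452


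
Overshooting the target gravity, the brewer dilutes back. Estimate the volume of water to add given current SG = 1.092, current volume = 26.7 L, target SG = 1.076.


V_water = V·((SG_curr − 1)/(SG_target − 1) − 1)
V_water = 26.7·((1.092 − 1)/(1.076 − 1) − 1)

5.6211 L


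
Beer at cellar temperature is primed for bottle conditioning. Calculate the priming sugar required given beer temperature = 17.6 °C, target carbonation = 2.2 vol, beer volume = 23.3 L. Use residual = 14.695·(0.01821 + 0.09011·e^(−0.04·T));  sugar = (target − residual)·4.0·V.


residual = 14.695·(0.01821 + 0.09011·e^(−0.04·17.6)) = 0.9225
sugar = (2.2 − 0.9225)·4.0·23.3

119.0600 g


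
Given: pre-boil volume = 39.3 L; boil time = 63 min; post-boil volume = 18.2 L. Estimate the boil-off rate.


rate = (V_pre − V_post) / (t_min/60)
rate = (39.3 − 18.2) / (63/60)

20.0952 L/hr


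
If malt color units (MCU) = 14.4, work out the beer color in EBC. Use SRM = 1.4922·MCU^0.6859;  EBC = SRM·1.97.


SRM = 1.4922·14.4^0.6859 = 9.2971
EBC = 9.2971·1.97

18.3153 EBC


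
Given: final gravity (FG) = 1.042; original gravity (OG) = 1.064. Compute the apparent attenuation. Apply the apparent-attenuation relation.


AA = (OG − FG)/(OG − 1) · 100
AA = (1.064 − 1.042)/(1.064 − 1) · 100

34.3750 %


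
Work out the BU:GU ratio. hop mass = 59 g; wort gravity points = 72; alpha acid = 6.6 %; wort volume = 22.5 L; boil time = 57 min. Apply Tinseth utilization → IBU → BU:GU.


U = 1.65·0.000125^(GP/1000)·(1−e^(−0.04t))/4.15;  IBU = (α/100)·m·U·1000/V;  BU:GU = IBU/GP
U = 1.65·0.000125^(72/1000)·(1−e^(−0.04·57))/4.15 = 0.1869
IBU = (6.6/100)·59·0.1869·1000/22.5 = 32.3419
BU:GU = 32.3419/72

0.4492


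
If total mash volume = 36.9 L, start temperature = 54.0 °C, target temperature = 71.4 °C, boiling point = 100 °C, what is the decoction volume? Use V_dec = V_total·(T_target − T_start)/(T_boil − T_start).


V_dec = 36.9·(71.4 − 54.0)/(100 − 54.0)

13.9578 L


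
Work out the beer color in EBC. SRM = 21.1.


EBC = SRM · 1.97
EBC = 21.1 · 1.97

41.5670 EBC


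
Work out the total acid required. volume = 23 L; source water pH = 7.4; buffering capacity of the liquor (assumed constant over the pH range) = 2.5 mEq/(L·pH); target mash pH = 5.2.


acid = buffering capacity · (pH_source − pH_target) · V
acid = 2.5 · (7.4 − 5.2) · 23

126.5000 mEq


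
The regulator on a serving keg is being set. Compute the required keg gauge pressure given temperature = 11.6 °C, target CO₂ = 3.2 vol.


psi = vols/(0.01821 + 0.09011·e^(−0.04·T)) − 14.695
psi = 3.2/(0.01821 + 0.09011·e^(−0.04·11.6)) − 14.695

28.0470 psi


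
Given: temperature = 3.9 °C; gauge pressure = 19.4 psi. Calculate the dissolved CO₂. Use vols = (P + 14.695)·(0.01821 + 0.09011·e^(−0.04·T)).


vols = (19.4 + 14.695)·(0.01821 + 0.09011·e^(−0.04·3.9))

3.2494 volumes


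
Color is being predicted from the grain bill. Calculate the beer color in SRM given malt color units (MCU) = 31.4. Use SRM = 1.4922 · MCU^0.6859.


SRM = 1.4922 · 31.4^0.6859

15.8698 SRM


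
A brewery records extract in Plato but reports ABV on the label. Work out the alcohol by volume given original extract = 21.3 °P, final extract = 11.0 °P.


SG = 259/(259 − P);  ABV = (OG − FG)·131.25
OG = 259/(259 − 21.3) = 1.0896
FG = 259/(259 − 11.0) = 1.0444
ABV = (1.0896 − 1.0444)·131.25

5.9396 % ABV


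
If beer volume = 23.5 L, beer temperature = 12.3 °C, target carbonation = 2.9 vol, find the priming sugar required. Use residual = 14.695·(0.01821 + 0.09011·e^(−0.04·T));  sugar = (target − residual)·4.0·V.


residual = 14.695·(0.01821 + 0.09011·e^(−0.04·12.3)) = 1.0772
sugar = (2.9 − 1.0772)·4.0·23.5

171.3437 g


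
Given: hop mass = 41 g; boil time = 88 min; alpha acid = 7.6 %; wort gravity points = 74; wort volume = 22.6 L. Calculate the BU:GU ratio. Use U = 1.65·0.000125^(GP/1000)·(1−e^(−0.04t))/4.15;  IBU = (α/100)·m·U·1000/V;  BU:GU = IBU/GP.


U = 1.65·0.000125^(74/1000)·(1−e^(−0.04·88))/4.15 = 0.1984
IBU = (7.6/100)·41·0.1984·1000/22.6 = 27.3557
BU:GU = 27.3557/74

0.3697


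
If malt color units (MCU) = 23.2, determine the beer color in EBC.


SRM = 1.4922·MCU^0.6859;  EBC = SRM·1.97
SRM = 1.4922·23.2^0.6859 = 12.8948
EBC = 12.8948·1.97

25.4028 EBC


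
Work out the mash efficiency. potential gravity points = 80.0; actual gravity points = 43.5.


efficiency = actual / potential × 100
efficiency = 43.5 / 80.0 × 100

54.3750 %


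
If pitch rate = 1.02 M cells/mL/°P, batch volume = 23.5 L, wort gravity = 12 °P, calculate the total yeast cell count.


cells (billions) = rate · V_L · °P
cells = 1.02 · 23.5 · 12

287.6400 billion cells


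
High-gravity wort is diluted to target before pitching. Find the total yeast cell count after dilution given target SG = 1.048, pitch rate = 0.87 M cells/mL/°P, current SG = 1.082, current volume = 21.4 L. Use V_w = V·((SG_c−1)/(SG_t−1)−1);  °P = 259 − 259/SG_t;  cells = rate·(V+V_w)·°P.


V_w = 21.4·((1.082−1)/(1.048−1)−1) = 15.1583
V_final = 21.4 + 15.1583 = 36.5583
°P = 259 − 259/1.048 = 11.8626
cells = 0.87·36.5583·11.8626

377.2987 billion cells


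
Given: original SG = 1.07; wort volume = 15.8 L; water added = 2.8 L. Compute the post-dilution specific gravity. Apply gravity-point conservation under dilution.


SG_new = 1 + (SG_old − 1)·V_old/(V_old + V_water)
pts = (1.07 − 1)·1000·15.8/(15.8 + 2.8) = 59.4624
SG_new = 1 + 59.4624/1000

1.0595


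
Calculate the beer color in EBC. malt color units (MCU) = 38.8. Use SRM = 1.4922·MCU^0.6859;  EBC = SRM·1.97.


SRM = 1.4922·38.8^0.6859 = 18.3488
EBC = 18.3488·1.97

36.1471 EBC


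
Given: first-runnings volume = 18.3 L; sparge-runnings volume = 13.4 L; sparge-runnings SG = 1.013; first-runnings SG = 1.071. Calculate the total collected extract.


total = Σ (SG_i − 1)·1000·V_i
first = (1.071 − 1)·1000·18.3 = 1299.3000
sparge = (1.013 − 1)·1000·13.4 = 174.2000
total = 1299.3000 + 174.2000

1473.5000 gravity·L


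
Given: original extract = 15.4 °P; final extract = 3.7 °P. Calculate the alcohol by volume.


SG = 259/(259 − P);  ABV = (OG − FG)·131.25
OG = 259/(259 − 15.4) = 1.0632
FG = 259/(259 − 3.7) = 1.0145
ABV = (1.0632 − 1.0145)·131.25

6.3952 % ABV


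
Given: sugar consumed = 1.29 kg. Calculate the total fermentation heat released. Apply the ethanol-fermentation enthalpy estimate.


Q = m_sugar · 590 kJ/kg
Q = 1.29 · 590

761.1000 kJ


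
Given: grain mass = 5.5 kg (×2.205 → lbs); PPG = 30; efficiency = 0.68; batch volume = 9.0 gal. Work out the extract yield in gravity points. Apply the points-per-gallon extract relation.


points = lbs × PPG × eff / vol
lbs = 5.5 × 2.205 = 12.1275
points = 12.1275 × 30 × 0.68 / 9.0

27.4890 points


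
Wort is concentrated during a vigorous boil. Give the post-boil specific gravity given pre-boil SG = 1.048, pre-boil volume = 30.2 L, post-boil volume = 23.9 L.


SG_post = 1 + (SG_pre − 1)·V_pre/V_post
pts_pre = (1.048 − 1)·1000 = 48.0000
pts_post = 48.0000·30.2/23.9 = 60.6527
SG_post = 1 + 60.6527/1000

1.0607


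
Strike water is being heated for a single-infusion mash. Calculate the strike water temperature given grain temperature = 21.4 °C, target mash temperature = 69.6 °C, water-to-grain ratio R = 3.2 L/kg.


T_strike = (0.41/R)·(T_mash − T_grain) + T_mash
T_strike = (0.41/3.2)·(69.6 − 21.4) + 69.6

75.7756 °C


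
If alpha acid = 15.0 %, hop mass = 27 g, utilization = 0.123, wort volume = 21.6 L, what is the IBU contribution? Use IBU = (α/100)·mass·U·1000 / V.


IBU = (15.0/100)·27·0.123·1000 / 21.6

23.0625 IBU


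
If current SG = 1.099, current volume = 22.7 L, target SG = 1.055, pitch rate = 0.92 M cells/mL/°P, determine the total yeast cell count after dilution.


V_w = V·((SG_c−1)/(SG_t−1)−1);  °P = 259 − 259/SG_t;  cells = rate·(V+V_w)·°P
V_w = 22.7·((1.099−1)/(1.055−1)−1) = 18.1600
V_final = 22.7 + 18.1600 = 40.8600
°P = 259 − 259/1.055 = 13.5024
cells = 0.92·40.8600·13.5024

507.5703 billion cells


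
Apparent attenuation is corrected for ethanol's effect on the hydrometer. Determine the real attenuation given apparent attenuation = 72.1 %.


RA = AA · 0.8192
RA = 72.1 · 0.8192

59.0643 %


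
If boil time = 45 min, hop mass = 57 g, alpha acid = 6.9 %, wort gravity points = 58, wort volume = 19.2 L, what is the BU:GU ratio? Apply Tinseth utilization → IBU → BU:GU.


U = 1.65·0.000125^(GP/1000)·(1−e^(−0.04t))/4.15;  IBU = (α/100)·m·U·1000/V;  BU:GU = IBU/GP
U = 1.65·0.000125^(58/1000)·(1−e^(−0.04·45))/4.15 = 0.1971
IBU = (6.9/100)·57·0.1971·1000/19.2 = 40.3655
BU:GU = 40.3655/58

0.6960


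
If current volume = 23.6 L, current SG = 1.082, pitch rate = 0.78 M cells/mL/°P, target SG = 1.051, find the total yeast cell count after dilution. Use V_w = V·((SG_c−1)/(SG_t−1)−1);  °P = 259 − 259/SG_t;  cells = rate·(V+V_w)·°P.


V_w = 23.6·((1.082−1)/(1.051−1)−1) = 14.3451
V_final = 23.6 + 14.3451 = 37.9451
°P = 259 − 259/1.051 = 12.5680
cells = 0.78·37.9451·12.5680

371.9782 billion cells


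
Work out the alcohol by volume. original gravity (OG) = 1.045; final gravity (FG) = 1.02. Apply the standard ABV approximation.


ABV = (OG − FG) · 131.25
ABV = (1.045 − 1.02) · 131.25

3.2812 % ABV
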